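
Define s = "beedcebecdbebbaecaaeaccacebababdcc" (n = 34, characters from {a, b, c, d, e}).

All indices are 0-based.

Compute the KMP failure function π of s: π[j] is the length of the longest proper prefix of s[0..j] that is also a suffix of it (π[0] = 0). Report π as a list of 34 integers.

[0, 0, 0, 0, 0, 0, 1, 2, 0, 0, 1, 2, 1, 1, 0, 0, 0, 0, 0, 0, 0, 0, 0, 0, 0, 0, 1, 0, 1, 0, 1, 0, 0, 0]

π[0] = 0
j=1 s[j]='e': π[1]=0 (border '')
j=2 s[j]='e': π[2]=0 (border '')
j=3 s[j]='d': π[3]=0 (border '')
j=4 s[j]='c': π[4]=0 (border '')
j=5 s[j]='e': π[5]=0 (border '')
j=6 s[j]='b': π[6]=1 (border 'b')
j=7 s[j]='e': π[7]=2 (border 'be')
j=8 s[j]='c': k: 2→0; π[8]=0 (border '')
j=9 s[j]='d': π[9]=0 (border '')
j=10 s[j]='b': π[10]=1 (border 'b')
j=11 s[j]='e': π[11]=2 (border 'be')
j=12 s[j]='b': k: 2→0; π[12]=1 (border 'b')
j=13 s[j]='b': k: 1→0; π[13]=1 (border 'b')
j=14 s[j]='a': k: 1→0; π[14]=0 (border '')
j=15 s[j]='e': π[15]=0 (border '')
j=16 s[j]='c': π[16]=0 (border '')
j=17 s[j]='a': π[17]=0 (border '')
j=18 s[j]='a': π[18]=0 (border '')
j=19 s[j]='e': π[19]=0 (border '')
j=20 s[j]='a': π[20]=0 (border '')
j=21 s[j]='c': π[21]=0 (border '')
j=22 s[j]='c': π[22]=0 (border '')
j=23 s[j]='a': π[23]=0 (border '')
j=24 s[j]='c': π[24]=0 (border '')
j=25 s[j]='e': π[25]=0 (border '')
j=26 s[j]='b': π[26]=1 (border 'b')
j=27 s[j]='a': k: 1→0; π[27]=0 (border '')
j=28 s[j]='b': π[28]=1 (border 'b')
j=29 s[j]='a': k: 1→0; π[29]=0 (border '')
j=30 s[j]='b': π[30]=1 (border 'b')
j=31 s[j]='d': k: 1→0; π[31]=0 (border '')
j=32 s[j]='c': π[32]=0 (border '')
j=33 s[j]='c': π[33]=0 (border '')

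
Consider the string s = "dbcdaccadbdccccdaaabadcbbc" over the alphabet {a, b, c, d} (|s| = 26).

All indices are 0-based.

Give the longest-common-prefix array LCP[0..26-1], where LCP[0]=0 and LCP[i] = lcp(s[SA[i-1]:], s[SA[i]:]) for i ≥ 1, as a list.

rank→(start, suffix):
  0 → (16, 'aaabadcbbc')
  1 → (17, 'aabadcbbc')
  2 → (18, 'abadcbbc')
  3 → (4, 'accadbdccccdaaabadcbbc')
  4 → (7, 'adbdccccdaaabadcbbc')
  5 → (20, 'adcbbc')
  6 → (19, 'badcbbc')
  7 → (23, 'bbc')
  8 → (24, 'bc')
  9 → (1, 'bcdaccadbdccccdaaabadcbbc')
  10 → (9, 'bdccccdaaabadcbbc')
  11 → (25, 'c')
  12 → (6, 'cadbdccccdaaabadcbbc')
  13 → (22, 'cbbc')
  14 → (5, 'ccadbdccccdaaabadcbbc')
  15 → (11, 'ccccdaaabadcbbc')
  16 → (12, 'cccdaaabadcbbc')
  17 → (13, 'ccdaaabadcbbc')
  18 → (14, 'cdaaabadcbbc')
  19 → (2, 'cdaccadbdccccdaaabadcbbc')
  20 → (15, 'daaabadcbbc')
  21 → (3, 'daccadbdccccdaaabadcbbc')
  22 → (0, 'dbcdaccadbdccccdaaabadcbbc')
  23 → (8, 'dbdccccdaaabadcbbc')
  24 → (21, 'dcbbc')
  25 → (10, 'dccccdaaabadcbbc')

SA = [16, 17, 18, 4, 7, 20, 19, 23, 24, 1, 9, 25, 6, 22, 5, 11, 12, 13, 14, 2, 15, 3, 0, 8, 21, 10]
rank  pair      lcp
   1  s[16:],s[17:]  2  'aa'
   2  s[17:],s[18:]  1  'a'
   3  s[18:],s[4:]  1  'a'
   4  s[4:],s[7:]  1  'a'
   5  s[7:],s[20:]  2  'ad'
   6  s[20:],s[19:]  0  ''
   7  s[19:],s[23:]  1  'b'
   8  s[23:],s[24:]  1  'b'
   9  s[24:],s[1:]  2  'bc'
  10  s[1:],s[9:]  1  'b'
  11  s[9:],s[25:]  0  ''
  12  s[25:],s[6:]  1  'c'
  13  s[6:],s[22:]  1  'c'
  14  s[22:],s[5:]  1  'c'
  15  s[5:],s[11:]  2  'cc'
  16  s[11:],s[12:]  3  'ccc'
  17  s[12:],s[13:]  2  'cc'
  18  s[13:],s[14:]  1  'c'
  19  s[14:],s[2:]  3  'cda'
  20  s[2:],s[15:]  0  ''
  21  s[15:],s[3:]  2  'da'
  22  s[3:],s[0:]  1  'd'
  23  s[0:],s[8:]  2  'db'
  24  s[8:],s[21:]  1  'd'
  25  s[21:],s[10:]  2  'dc'

[0, 2, 1, 1, 1, 2, 0, 1, 1, 2, 1, 0, 1, 1, 1, 2, 3, 2, 1, 3, 0, 2, 1, 2, 1, 2]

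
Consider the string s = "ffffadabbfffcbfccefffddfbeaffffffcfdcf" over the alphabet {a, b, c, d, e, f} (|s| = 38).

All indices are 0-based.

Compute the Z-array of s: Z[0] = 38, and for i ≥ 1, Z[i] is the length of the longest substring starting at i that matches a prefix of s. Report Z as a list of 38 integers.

[38, 3, 2, 1, 0, 0, 0, 0, 0, 3, 2, 1, 0, 0, 1, 0, 0, 0, 3, 2, 1, 0, 0, 1, 0, 0, 0, 4, 4, 4, 3, 2, 1, 0, 1, 0, 0, 1]

Z[0]=38
i=1: i≥r, start 0; Z[1]=3 scan→box=[1,4)
i=2: min(r-i=2, Z[1]=3)=2; Z[2]=2
i=3: min(r-i=1, Z[2]=2)=1; Z[3]=1
i=4: i≥r, start 0; Z[4]=0
i=5: i≥r, start 0; Z[5]=0
i=6: i≥r, start 0; Z[6]=0
i=7: i≥r, start 0; Z[7]=0
i=8: i≥r, start 0; Z[8]=0
i=9: i≥r, start 0; Z[9]=3 scan→box=[9,12)
i=10: min(r-i=2, Z[1]=3)=2; Z[10]=2
i=11: min(r-i=1, Z[2]=2)=1; Z[11]=1
i=12: i≥r, start 0; Z[12]=0
i=13: i≥r, start 0; Z[13]=0
i=14: i≥r, start 0; Z[14]=1 scan→box=[14,15)
i=15: i≥r, start 0; Z[15]=0
i=16: i≥r, start 0; Z[16]=0
i=17: i≥r, start 0; Z[17]=0
i=18: i≥r, start 0; Z[18]=3 scan→box=[18,21)
i=19: min(r-i=2, Z[1]=3)=2; Z[19]=2
i=20: min(r-i=1, Z[2]=2)=1; Z[20]=1
i=21: i≥r, start 0; Z[21]=0
i=22: i≥r, start 0; Z[22]=0
i=23: i≥r, start 0; Z[23]=1 scan→box=[23,24)
i=24: i≥r, start 0; Z[24]=0
i=25: i≥r, start 0; Z[25]=0
i=26: i≥r, start 0; Z[26]=0
i=27: i≥r, start 0; Z[27]=4 scan→box=[27,31)
i=28: min(r-i=3, Z[1]=3)=3; Z[28]=4 scan→box=[28,32)
i=29: min(r-i=3, Z[1]=3)=3; Z[29]=4 scan→box=[29,33)
i=30: min(r-i=3, Z[1]=3)=3; Z[30]=3
i=31: min(r-i=2, Z[2]=2)=2; Z[31]=2
i=32: min(r-i=1, Z[3]=1)=1; Z[32]=1
i=33: i≥r, start 0; Z[33]=0
i=34: i≥r, start 0; Z[34]=1 scan→box=[34,35)
i=35: i≥r, start 0; Z[35]=0
i=36: i≥r, start 0; Z[36]=0
i=37: i≥r, start 0; Z[37]=1 scan→box=[37,38)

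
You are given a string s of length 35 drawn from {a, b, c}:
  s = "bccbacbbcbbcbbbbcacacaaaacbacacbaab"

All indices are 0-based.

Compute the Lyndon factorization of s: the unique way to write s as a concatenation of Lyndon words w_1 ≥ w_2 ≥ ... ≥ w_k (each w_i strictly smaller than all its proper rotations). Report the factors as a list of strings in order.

["bcc", "b", "acbbcbbcbbbbc", "ac", "ac", "aaaacbacacbaab"]

emit factor 1: 'bcc' (i=0, period=3)
emit factor 2: 'b' (i=3, period=1)
emit factor 3: 'acbbcbbcbbbbc' (i=4, period=13)
emit factor 4: 'ac' (i=17, period=2)
emit factor 5: 'ac' (i=19, period=2)
emit factor 6: 'aaaacbacacbaab' (i=21, period=14)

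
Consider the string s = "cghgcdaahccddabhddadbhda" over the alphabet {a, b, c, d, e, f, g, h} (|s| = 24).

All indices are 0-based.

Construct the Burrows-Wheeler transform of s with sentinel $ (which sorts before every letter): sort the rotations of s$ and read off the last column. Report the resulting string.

addddadahgc$hcddachhcabbg

rank  rotation                   last
    0  $cghgcdaahccddabhddadbhda  a
    1  a$cghgcdaahccddabhddadbhd  d
    2  aahccddabhddadbhda$cghgcd  d
    3  abhddadbhda$cghgcdaahccdd  d
    4  adbhda$cghgcdaahccddabhdd  d
    5  ahccddabhddadbhda$cghgcda  a
    6  bhda$cghgcdaahccddabhddad  d
    7  bhddadbhda$cghgcdaahccdda  a
    8  ccddabhddadbhda$cghgcdaah  h
    9  cdaahccddabhddadbhda$cghg  g
   10  cddabhddadbhda$cghgcdaahc  c
   11  cghgcdaahccddabhddadbhda$  $
   12  da$cghgcdaahccddabhddadbh  h
   13  daahccddabhddadbhda$cghgc  c
   14  dabhddadbhda$cghgcdaahccd  d
   15  dadbhda$cghgcdaahccddabhd  d
   16  dbhda$cghgcdaahccddabhdda  a
   17  ddabhddadbhda$cghgcdaahcc  c
   18  ddadbhda$cghgcdaahccddabh  h
   19  gcdaahccddabhddadbhda$cgh  h
   20  ghgcdaahccddabhddadbhda$c  c
   21  hccddabhddadbhda$cghgcdaa  a
   22  hda$cghgcdaahccddabhddadb  b
   23  hddadbhda$cghgcdaahccddab  b
   24  hgcdaahccddabhddadbhda$cg  g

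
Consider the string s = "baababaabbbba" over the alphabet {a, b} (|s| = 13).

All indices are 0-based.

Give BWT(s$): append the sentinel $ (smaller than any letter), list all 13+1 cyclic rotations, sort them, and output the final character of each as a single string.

rank  rotation        last
    0  $baababaabbbba  a
    1  a$baababaabbbb  b
    2  aababaabbbba$b  b
    3  aabbbba$baabab  b
    4  abaabbbba$baab  b
    5  ababaabbbba$ba  a
    6  abbbba$baababa  a
    7  ba$baababaabbb  b
    8  baababaabbbba$  $
    9  baabbbba$baaba  a
   10  babaabbbba$baa  a
   11  bba$baababaabb  b
   12  bbba$baababaab  b
   13  bbbba$baababaa  a

abbbbaab$aabba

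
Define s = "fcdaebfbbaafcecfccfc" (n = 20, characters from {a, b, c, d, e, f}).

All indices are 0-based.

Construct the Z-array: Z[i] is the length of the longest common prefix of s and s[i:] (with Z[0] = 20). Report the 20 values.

Z[0]=20
i=1: i≥r, start 0; Z[1]=0
i=2: i≥r, start 0; Z[2]=0
i=3: i≥r, start 0; Z[3]=0
i=4: i≥r, start 0; Z[4]=0
i=5: i≥r, start 0; Z[5]=0
i=6: i≥r, start 0; Z[6]=1 extend→box=[6,7)
i=7: i≥r, start 0; Z[7]=0
i=8: i≥r, start 0; Z[8]=0
i=9: i≥r, start 0; Z[9]=0
i=10: i≥r, start 0; Z[10]=0
i=11: i≥r, start 0; Z[11]=2 extend→box=[11,13)
i=12: min(r-i=1, Z[1]=0)=0; Z[12]=0
i=13: i≥r, start 0; Z[13]=0
i=14: i≥r, start 0; Z[14]=0
i=15: i≥r, start 0; Z[15]=2 extend→box=[15,17)
i=16: min(r-i=1, Z[1]=0)=0; Z[16]=0
i=17: i≥r, start 0; Z[17]=0
i=18: i≥r, start 0; Z[18]=2 extend→box=[18,20)
i=19: min(r-i=1, Z[1]=0)=0; Z[19]=0

[20, 0, 0, 0, 0, 0, 1, 0, 0, 0, 0, 2, 0, 0, 0, 2, 0, 0, 2, 0]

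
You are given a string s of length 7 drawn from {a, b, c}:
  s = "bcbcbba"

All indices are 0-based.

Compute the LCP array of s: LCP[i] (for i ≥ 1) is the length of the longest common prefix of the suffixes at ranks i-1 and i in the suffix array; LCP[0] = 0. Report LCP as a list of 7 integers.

rank | idx | suffix
   0 |   6 | a
   1 |   5 | ba
   2 |   4 | bba
   3 |   2 | bcbba
   4 |   0 | bcbcbba
   5 |   3 | cbba
   6 |   1 | cbcbba

SA = [6, 5, 4, 2, 0, 3, 1]
[i] adj suffixes → lcp
  [1] 6/5 → 0 ('')
  [2] 5/4 → 1 ('b')
  [3] 4/2 → 1 ('b')
  [4] 2/0 → 3 ('bcb')
  [5] 0/3 → 0 ('')
  [6] 3/1 → 2 ('cb')

[0, 0, 1, 1, 3, 0, 2]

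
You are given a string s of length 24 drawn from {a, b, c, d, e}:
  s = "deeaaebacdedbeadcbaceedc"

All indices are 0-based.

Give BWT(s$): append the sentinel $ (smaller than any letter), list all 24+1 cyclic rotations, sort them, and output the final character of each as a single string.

cebbeaecdddaaeeac$ebadedc

rank  rotation                   last
    0  $deeaaebacdedbeadcbaceedc  c
    1  aaebacdedbeadcbaceedc$dee  e
    2  acdedbeadcbaceedc$deeaaeb  b
    3  aceedc$deeaaebacdedbeadcb  b
    4  adcbaceedc$deeaaebacdedbe  e
    5  aebacdedbeadcbaceedc$deea  a
    6  bacdedbeadcbaceedc$deeaae  e
    7  baceedc$deeaaebacdedbeadc  c
    8  beadcbaceedc$deeaaebacded  d
    9  c$deeaaebacdedbeadcbaceed  d
   10  cbaceedc$deeaaebacdedbead  d
   11  cdedbeadcbaceedc$deeaaeba  a
   12  ceedc$deeaaebacdedbeadcba  a
   13  dbeadcbaceedc$deeaaebacde  e
   14  dc$deeaaebacdedbeadcbacee  e
   15  dcbaceedc$deeaaebacdedbea  a
   16  dedbeadcbaceedc$deeaaebac  c
   17  deeaaebacdedbeadcbaceedc$  $
   18  eaaebacdedbeadcbaceedc$de  e
   19  eadcbaceedc$deeaaebacdedb  b
   20  ebacdedbeadcbaceedc$deeaa  a
   21  edbeadcbaceedc$deeaaebacd  d
   22  edc$deeaaebacdedbeadcbace  e
   23  eeaaebacdedbeadcbaceedc$d  d
   24  eedc$deeaaebacdedbeadcbac  c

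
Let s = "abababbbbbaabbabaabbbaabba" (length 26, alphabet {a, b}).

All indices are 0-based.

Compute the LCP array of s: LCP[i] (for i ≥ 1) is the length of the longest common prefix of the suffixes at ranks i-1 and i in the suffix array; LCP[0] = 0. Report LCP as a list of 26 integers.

[0, 1, 5, 4, 1, 3, 4, 2, 4, 3, 4, 0, 2, 6, 5, 2, 4, 3, 1, 3, 7, 3, 2, 8, 3, 4]

rank→(start, suffix):
  0 → (25, 'a')
  1 → (21, 'aabba')
  2 → (10, 'aabbabaabbbaabba')
  3 → (16, 'aabbbaabba')
  4 → (14, 'abaabbbaabba')
  5 → (0, 'abababbbbbaabbabaabbbaabba')
  6 → (2, 'ababbbbbaabbabaabbbaabba')
  7 → (22, 'abba')
  8 → (11, 'abbabaabbbaabba')
  9 → (17, 'abbbaabba')
  10 → (4, 'abbbbbaabbabaabbbaabba')
  11 → (24, 'ba')
  12 → (20, 'baabba')
  13 → (9, 'baabbabaabbbaabba')
  14 → (15, 'baabbbaabba')
  15 → (13, 'babaabbbaabba')
  16 → (1, 'bababbbbbaabbabaabbbaabba')
  17 → (3, 'babbbbbaabbabaabbbaabba')
  18 → (23, 'bba')
  19 → (19, 'bbaabba')
  20 → (8, 'bbaabbabaabbbaabba')
  21 → (12, 'bbabaabbbaabba')
  22 → (18, 'bbbaabba')
  23 → (7, 'bbbaabbabaabbbaabba')
  24 → (6, 'bbbbaabbabaabbbaabba')
  25 → (5, 'bbbbbaabbabaabbbaabba')

SA = [25, 21, 10, 16, 14, 0, 2, 22, 11, 17, 4, 24, 20, 9, 15, 13, 1, 3, 23, 19, 8, 12, 18, 7, 6, 5]
[i] adj suffixes → lcp
  [1] 25/21 → 1 ('a')
  [2] 21/10 → 5 ('aabba')
  [3] 10/16 → 4 ('aabb')
  [4] 16/14 → 1 ('a')
  [5] 14/0 → 3 ('aba')
  [6] 0/2 → 4 ('abab')
  [7] 2/22 → 2 ('ab')
  [8] 22/11 → 4 ('abba')
  [9] 11/17 → 3 ('abb')
  [10] 17/4 → 4 ('abbb')
  [11] 4/24 → 0 ('')
  [12] 24/20 → 2 ('ba')
  [13] 20/9 → 6 ('baabba')
  [14] 9/15 → 5 ('baabb')
  [15] 15/13 → 2 ('ba')
  [16] 13/1 → 4 ('baba')
  [17] 1/3 → 3 ('bab')
  [18] 3/23 → 1 ('b')
  [19] 23/19 → 3 ('bba')
  [20] 19/8 → 7 ('bbaabba')
  [21] 8/12 → 3 ('bba')
  [22] 12/18 → 2 ('bb')
  [23] 18/7 → 8 ('bbbaabba')
  [24] 7/6 → 3 ('bbb')
  [25] 6/5 → 4 ('bbbb')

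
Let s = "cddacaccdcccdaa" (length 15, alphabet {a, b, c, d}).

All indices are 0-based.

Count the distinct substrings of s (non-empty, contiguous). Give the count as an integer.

rank | idx | suffix
   0 |  14 | a
   1 |  13 | aa
   2 |   3 | acaccdcccdaa
   3 |   5 | accdcccdaa
   4 |   4 | caccdcccdaa
   5 |   9 | cccdaa
   6 |  10 | ccdaa
   7 |   6 | ccdcccdaa
   8 |  11 | cdaa
   9 |   7 | cdcccdaa
  10 |   0 | cddacaccdcccdaa
  11 |  12 | daa
  12 |   2 | dacaccdcccdaa
  13 |   8 | dcccdaa
  14 |   1 | ddacaccdcccdaa

SA = [14, 13, 3, 5, 4, 9, 10, 6, 11, 7, 0, 12, 2, 8, 1]
[i] adj suffixes → lcp
  [1] 14/13 → 1 ('a')
  [2] 13/3 → 1 ('a')
  [3] 3/5 → 2 ('ac')
  [4] 5/4 → 0 ('')
  [5] 4/9 → 1 ('c')
  [6] 9/10 → 2 ('cc')
  [7] 10/6 → 3 ('ccd')
  [8] 6/11 → 1 ('c')
  [9] 11/7 → 2 ('cd')
  [10] 7/0 → 2 ('cd')
  [11] 0/12 → 0 ('')
  [12] 12/2 → 2 ('da')
  [13] 2/8 → 1 ('d')
  [14] 8/1 → 1 ('d')

n(n+1)/2 = 15·16/2 = 120
Σ LCP = 0 + 1 + 1 + 2 + 0 + 1 + 2 + 3 + 1 + 2 + 2 + 0 + 2 + 1 + 1 = 19
distinct = 120 − 19 = 101

101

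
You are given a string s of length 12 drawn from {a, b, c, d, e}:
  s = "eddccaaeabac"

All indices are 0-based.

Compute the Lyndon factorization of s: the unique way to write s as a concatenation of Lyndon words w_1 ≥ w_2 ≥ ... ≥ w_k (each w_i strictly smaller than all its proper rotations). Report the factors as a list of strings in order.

["e", "d", "d", "c", "c", "aaeabac"]

emit factor 1: 'e' (i=0, period=1)
emit factor 2: 'd' (i=1, period=1)
emit factor 3: 'd' (i=2, period=1)
emit factor 4: 'c' (i=3, period=1)
emit factor 5: 'c' (i=4, period=1)
emit factor 6: 'aaeabac' (i=5, period=7)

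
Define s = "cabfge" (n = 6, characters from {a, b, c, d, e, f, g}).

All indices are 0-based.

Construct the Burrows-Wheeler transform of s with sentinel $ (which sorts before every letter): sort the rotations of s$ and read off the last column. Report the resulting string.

rank  rotation last
    0  $cabfge  e
    1  abfge$c  c
    2  bfge$ca  a
    3  cabfge$  $
    4  e$cabfg  g
    5  fge$cab  b
    6  ge$cabf  f

eca$gbf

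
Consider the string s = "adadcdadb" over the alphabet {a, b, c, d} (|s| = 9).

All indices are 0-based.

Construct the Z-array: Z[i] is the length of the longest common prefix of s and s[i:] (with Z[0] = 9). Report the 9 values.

[9, 0, 2, 0, 0, 0, 2, 0, 0]

Z[0]=9
i=1: outside box; Z[1]=0
i=2: outside box; Z[2]=2 extend→box=[2,4)
i=3: min(r-i=1, Z[1]=0)=0; Z[3]=0
i=4: outside box; Z[4]=0
i=5: outside box; Z[5]=0
i=6: outside box; Z[6]=2 extend→box=[6,8)
i=7: min(r-i=1, Z[1]=0)=0; Z[7]=0
i=8: outside box; Z[8]=0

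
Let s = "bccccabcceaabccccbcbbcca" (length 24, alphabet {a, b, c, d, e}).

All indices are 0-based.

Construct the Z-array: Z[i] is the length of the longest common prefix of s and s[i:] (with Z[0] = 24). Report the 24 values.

Z[0]=24
i=1: outside box; Z[1]=0
i=2: outside box; Z[2]=0
i=3: outside box; Z[3]=0
i=4: outside box; Z[4]=0
i=5: outside box; Z[5]=0
i=6: outside box; Z[6]=3 extend→box=[6,9)
i=7: min(r-i=2, Z[1]=0)=0; Z[7]=0
i=8: min(r-i=1, Z[2]=0)=0; Z[8]=0
i=9: outside box; Z[9]=0
i=10: outside box; Z[10]=0
i=11: outside box; Z[11]=0
i=12: outside box; Z[12]=5 extend→box=[12,17)
i=13: min(r-i=4, Z[1]=0)=0; Z[13]=0
i=14: min(r-i=3, Z[2]=0)=0; Z[14]=0
i=15: min(r-i=2, Z[3]=0)=0; Z[15]=0
i=16: min(r-i=1, Z[4]=0)=0; Z[16]=0
i=17: outside box; Z[17]=2 extend→box=[17,19)
i=18: min(r-i=1, Z[1]=0)=0; Z[18]=0
i=19: outside box; Z[19]=1 extend→box=[19,20)
i=20: outside box; Z[20]=3 extend→box=[20,23)
i=21: min(r-i=2, Z[1]=0)=0; Z[21]=0
i=22: min(r-i=1, Z[2]=0)=0; Z[22]=0
i=23: outside box; Z[23]=0

[24, 0, 0, 0, 0, 0, 3, 0, 0, 0, 0, 0, 5, 0, 0, 0, 0, 2, 0, 1, 3, 0, 0, 0]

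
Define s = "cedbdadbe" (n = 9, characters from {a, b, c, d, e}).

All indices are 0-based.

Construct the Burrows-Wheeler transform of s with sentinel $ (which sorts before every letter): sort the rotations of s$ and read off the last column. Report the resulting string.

rank  rotation    last
    0  $cedbdadbe  e
    1  adbe$cedbd  d
    2  bdadbe$ced  d
    3  be$cedbdad  d
    4  cedbdadbe$  $
    5  dadbe$cedb  b
    6  dbdadbe$ce  e
    7  dbe$cedbda  a
    8  e$cedbdadb  b
    9  edbdadbe$c  c

eddd$beabc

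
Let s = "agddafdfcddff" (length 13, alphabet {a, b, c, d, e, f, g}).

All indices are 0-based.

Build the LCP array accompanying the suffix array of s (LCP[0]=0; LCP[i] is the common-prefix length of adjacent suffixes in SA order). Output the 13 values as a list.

sorted suffixes:
  #0 SA[0]=4  'afdfcddff'
  #1 SA[1]=0  'agddafdfcddff'
  #2 SA[2]=8  'cddff'
  #3 SA[3]=3  'dafdfcddff'
  #4 SA[4]=2  'ddafdfcddff'
  #5 SA[5]=9  'ddff'
  #6 SA[6]=6  'dfcddff'
  #7 SA[7]=10  'dff'
  #8 SA[8]=12  'f'
  #9 SA[9]=7  'fcddff'
  #10 SA[10]=5  'fdfcddff'
  #11 SA[11]=11  'ff'
  #12 SA[12]=1  'gddafdfcddff'

SA = [4, 0, 8, 3, 2, 9, 6, 10, 12, 7, 5, 11, 1]
i: (SA[i-1],SA[i]) lcp shared
  1: (4,0) 1 'a'
  2: (0,8) 0 ''
  3: (8,3) 0 ''
  4: (3,2) 1 'd'
  5: (2,9) 2 'dd'
  6: (9,6) 1 'd'
  7: (6,10) 2 'df'
  8: (10,12) 0 ''
  9: (12,7) 1 'f'
  10: (7,5) 1 'f'
  11: (5,11) 1 'f'
  12: (11,1) 0 ''

[0, 1, 0, 0, 1, 2, 1, 2, 0, 1, 1, 1, 0]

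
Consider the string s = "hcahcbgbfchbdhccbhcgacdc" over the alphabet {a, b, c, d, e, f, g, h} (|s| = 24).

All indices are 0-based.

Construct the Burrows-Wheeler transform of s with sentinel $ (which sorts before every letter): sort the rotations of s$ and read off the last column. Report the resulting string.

rank  rotation                   last
    0  $hcahcbgbfchbdhccbhcgacdc  c
    1  acdc$hcahcbgbfchbdhccbhcg  g
    2  ahcbgbfchbdhccbhcgacdc$hc  c
    3  bdhccbhcgacdc$hcahcbgbfch  h
    4  bfchbdhccbhcgacdc$hcahcbg  g
    5  bgbfchbdhccbhcgacdc$hcahc  c
    6  bhcgacdc$hcahcbgbfchbdhcc  c
    7  c$hcahcbgbfchbdhccbhcgacd  d
    8  cahcbgbfchbdhccbhcgacdc$h  h
    9  cbgbfchbdhccbhcgacdc$hcah  h
   10  cbhcgacdc$hcahcbgbfchbdhc  c
   11  ccbhcgacdc$hcahcbgbfchbdh  h
   12  cdc$hcahcbgbfchbdhccbhcga  a
   13  cgacdc$hcahcbgbfchbdhccbh  h
   14  chbdhccbhcgacdc$hcahcbgbf  f
   15  dc$hcahcbgbfchbdhccbhcgac  c
   16  dhccbhcgacdc$hcahcbgbfchb  b
   17  fchbdhccbhcgacdc$hcahcbgb  b
   18  gacdc$hcahcbgbfchbdhccbhc  c
   19  gbfchbdhccbhcgacdc$hcahcb  b
   20  hbdhccbhcgacdc$hcahcbgbfc  c
   21  hcahcbgbfchbdhccbhcgacdc$  $
   22  hcbgbfchbdhccbhcgacdc$hca  a
   23  hccbhcgacdc$hcahcbgbfchbd  d
   24  hcgacdc$hcahcbgbfchbdhccb  b

cgchgccdhhchahfcbbcbc$adb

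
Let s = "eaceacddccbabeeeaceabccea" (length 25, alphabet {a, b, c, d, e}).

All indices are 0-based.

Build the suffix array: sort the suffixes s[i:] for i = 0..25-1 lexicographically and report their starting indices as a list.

[24, 19, 11, 4, 16, 1, 10, 20, 12, 9, 8, 21, 5, 22, 17, 2, 7, 6, 23, 18, 3, 15, 0, 14, 13]

sorted suffixes:
  #0 SA[0]=24  'a'
  #1 SA[1]=19  'abccea'
  #2 SA[2]=11  'abeeeaceabccea'
  #3 SA[3]=4  'acddccbabeeeaceabccea'
  #4 SA[4]=16  'aceabccea'
  #5 SA[5]=1  'aceacddccbabeeeaceabccea'
  #6 SA[6]=10  'babeeeaceabccea'
  #7 SA[7]=20  'bccea'
  #8 SA[8]=12  'beeeaceabccea'
  #9 SA[9]=9  'cbabeeeaceabccea'
  #10 SA[10]=8  'ccbabeeeaceabccea'
  #11 SA[11]=21  'ccea'
  #12 SA[12]=5  'cddccbabeeeaceabccea'
  #13 SA[13]=22  'cea'
  #14 SA[14]=17  'ceabccea'
  #15 SA[15]=2  'ceacddccbabeeeaceabccea'
  #16 SA[16]=7  'dccbabeeeaceabccea'
  #17 SA[17]=6  'ddccbabeeeaceabccea'
  #18 SA[18]=23  'ea'
  #19 SA[19]=18  'eabccea'
  #20 SA[20]=3  'eacddccbabeeeaceabccea'
  #21 SA[21]=15  'eaceabccea'
  #22 SA[22]=0  'eaceacddccbabeeeaceabccea'
  #23 SA[23]=14  'eeaceabccea'
  #24 SA[24]=13  'eeeaceabccea'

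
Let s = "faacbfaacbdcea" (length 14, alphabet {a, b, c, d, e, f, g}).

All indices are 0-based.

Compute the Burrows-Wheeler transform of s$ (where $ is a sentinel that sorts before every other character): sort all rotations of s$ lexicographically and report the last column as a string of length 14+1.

rank  rotation         last
    0  $faacbfaacbdcea  a
    1  a$faacbfaacbdce  e
    2  aacbdcea$faacbf  f
    3  aacbfaacbdcea$f  f
    4  acbdcea$faacbfa  a
    5  acbfaacbdcea$fa  a
    6  bdcea$faacbfaac  c
    7  bfaacbdcea$faac  c
    8  cbdcea$faacbfaa  a
    9  cbfaacbdcea$faa  a
   10  cea$faacbfaacbd  d
   11  dcea$faacbfaacb  b
   12  ea$faacbfaacbdc  c
   13  faacbdcea$faacb  b
   14  faacbfaacbdcea$  $

aeffaaccaadbcb$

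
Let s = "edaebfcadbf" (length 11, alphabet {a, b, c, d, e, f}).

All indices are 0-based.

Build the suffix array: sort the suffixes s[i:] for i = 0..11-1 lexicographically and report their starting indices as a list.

[7, 2, 9, 4, 6, 1, 8, 3, 0, 10, 5]

sorted suffixes:
  #0 SA[0]=7  'adbf'
  #1 SA[1]=2  'aebfcadbf'
  #2 SA[2]=9  'bf'
  #3 SA[3]=4  'bfcadbf'
  #4 SA[4]=6  'cadbf'
  #5 SA[5]=1  'daebfcadbf'
  #6 SA[6]=8  'dbf'
  #7 SA[7]=3  'ebfcadbf'
  #8 SA[8]=0  'edaebfcadbf'
  #9 SA[9]=10  'f'
  #10 SA[10]=5  'fcadbf'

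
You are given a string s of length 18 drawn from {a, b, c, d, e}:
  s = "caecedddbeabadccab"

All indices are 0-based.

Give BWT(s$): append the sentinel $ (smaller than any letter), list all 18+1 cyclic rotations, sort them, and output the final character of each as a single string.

rank  rotation             last
    0  $caecedddbeabadccab  b
    1  ab$caecedddbeabadcc  c
    2  abadccab$caecedddbe  e
    3  adccab$caecedddbeab  b
    4  aecedddbeabadccab$c  c
    5  b$caecedddbeabadcca  a
    6  badccab$caecedddbea  a
    7  beabadccab$caeceddd  d
    8  cab$caecedddbeabadc  c
    9  caecedddbeabadccab$  $
   10  ccab$caecedddbeabad  d
   11  cedddbeabadccab$cae  e
   12  dbeabadccab$caecedd  d
   13  dccab$caecedddbeaba  a
   14  ddbeabadccab$caeced  d
   15  dddbeabadccab$caece  e
   16  eabadccab$caecedddb  b
   17  ecedddbeabadccab$ca  a
   18  edddbeabadccab$caec  c

bcebcaadc$dedadebac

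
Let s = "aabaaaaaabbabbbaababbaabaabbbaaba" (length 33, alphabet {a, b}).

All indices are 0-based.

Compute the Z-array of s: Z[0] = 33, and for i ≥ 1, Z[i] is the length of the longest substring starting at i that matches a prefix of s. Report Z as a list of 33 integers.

[33, 1, 0, 2, 2, 2, 2, 3, 1, 0, 0, 1, 0, 0, 0, 4, 1, 0, 1, 0, 0, 5, 1, 0, 3, 1, 0, 0, 0, 4, 1, 0, 1]

Z[0]=33
i=1: i≥r, start 0; Z[1]=1 extend→box=[1,2)
i=2: i≥r, start 0; Z[2]=0
i=3: i≥r, start 0; Z[3]=2 extend→box=[3,5)
i=4: min(r-i=1, Z[1]=1)=1; Z[4]=2 extend→box=[4,6)
i=5: min(r-i=1, Z[1]=1)=1; Z[5]=2 extend→box=[5,7)
i=6: min(r-i=1, Z[1]=1)=1; Z[6]=2 extend→box=[6,8)
i=7: min(r-i=1, Z[1]=1)=1; Z[7]=3 extend→box=[7,10)
i=8: min(r-i=2, Z[1]=1)=1; Z[8]=1
i=9: min(r-i=1, Z[2]=0)=0; Z[9]=0
i=10: i≥r, start 0; Z[10]=0
i=11: i≥r, start 0; Z[11]=1 extend→box=[11,12)
i=12: i≥r, start 0; Z[12]=0
i=13: i≥r, start 0; Z[13]=0
i=14: i≥r, start 0; Z[14]=0
i=15: i≥r, start 0; Z[15]=4 extend→box=[15,19)
i=16: min(r-i=3, Z[1]=1)=1; Z[16]=1
i=17: min(r-i=2, Z[2]=0)=0; Z[17]=0
i=18: min(r-i=1, Z[3]=2)=1; Z[18]=1
i=19: i≥r, start 0; Z[19]=0
i=20: i≥r, start 0; Z[20]=0
i=21: i≥r, start 0; Z[21]=5 extend→box=[21,26)
i=22: min(r-i=4, Z[1]=1)=1; Z[22]=1
i=23: min(r-i=3, Z[2]=0)=0; Z[23]=0
i=24: min(r-i=2, Z[3]=2)=2; Z[24]=3 extend→box=[24,27)
i=25: min(r-i=2, Z[1]=1)=1; Z[25]=1
i=26: min(r-i=1, Z[2]=0)=0; Z[26]=0
i=27: i≥r, start 0; Z[27]=0
i=28: i≥r, start 0; Z[28]=0
i=29: i≥r, start 0; Z[29]=4 extend→box=[29,33)
i=30: min(r-i=3, Z[1]=1)=1; Z[30]=1
i=31: min(r-i=2, Z[2]=0)=0; Z[31]=0
i=32: min(r-i=1, Z[3]=2)=1; Z[32]=1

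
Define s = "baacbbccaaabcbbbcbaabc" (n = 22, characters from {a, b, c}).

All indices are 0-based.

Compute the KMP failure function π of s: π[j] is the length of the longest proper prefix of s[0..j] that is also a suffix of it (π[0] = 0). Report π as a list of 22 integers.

π[0] = 0
j=1 s[j]='a': π[1]=0 (border '')
j=2 s[j]='a': π[2]=0 (border '')
j=3 s[j]='c': π[3]=0 (border '')
j=4 s[j]='b': π[4]=1 (border 'b')
j=5 s[j]='b': k: 1→0; π[5]=1 (border 'b')
j=6 s[j]='c': k: 1→0; π[6]=0 (border '')
j=7 s[j]='c': π[7]=0 (border '')
j=8 s[j]='a': π[8]=0 (border '')
j=9 s[j]='a': π[9]=0 (border '')
j=10 s[j]='a': π[10]=0 (border '')
j=11 s[j]='b': π[11]=1 (border 'b')
j=12 s[j]='c': k: 1→0; π[12]=0 (border '')
j=13 s[j]='b': π[13]=1 (border 'b')
j=14 s[j]='b': k: 1→0; π[14]=1 (border 'b')
j=15 s[j]='b': k: 1→0; π[15]=1 (border 'b')
j=16 s[j]='c': k: 1→0; π[16]=0 (border '')
j=17 s[j]='b': π[17]=1 (border 'b')
j=18 s[j]='a': π[18]=2 (border 'ba')
j=19 s[j]='a': π[19]=3 (border 'baa')
j=20 s[j]='b': k: 3→0; π[20]=1 (border 'b')
j=21 s[j]='c': k: 1→0; π[21]=0 (border '')

[0, 0, 0, 0, 1, 1, 0, 0, 0, 0, 0, 1, 0, 1, 1, 1, 0, 1, 2, 3, 1, 0]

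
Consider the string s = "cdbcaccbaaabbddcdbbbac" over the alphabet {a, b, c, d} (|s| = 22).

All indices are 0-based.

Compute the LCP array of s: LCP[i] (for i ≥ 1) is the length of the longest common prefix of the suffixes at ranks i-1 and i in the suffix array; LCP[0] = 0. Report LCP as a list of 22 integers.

rank | idx | suffix
   0 |   8 | aaabbddcdbbbac
   1 |   9 | aabbddcdbbbac
   2 |  10 | abbddcdbbbac
   3 |  20 | ac
   4 |   4 | accbaaabbddcdbbbac
   5 |   7 | baaabbddcdbbbac
   6 |  19 | bac
   7 |  18 | bbac
   8 |  17 | bbbac
   9 |  11 | bbddcdbbbac
  10 |   2 | bcaccbaaabbddcdbbbac
  11 |  12 | bddcdbbbac
  12 |  21 | c
  13 |   3 | caccbaaabbddcdbbbac
  14 |   6 | cbaaabbddcdbbbac
  15 |   5 | ccbaaabbddcdbbbac
  16 |  15 | cdbbbac
  17 |   0 | cdbcaccbaaabbddcdbbbac
  18 |  16 | dbbbac
  19 |   1 | dbcaccbaaabbddcdbbbac
  20 |  14 | dcdbbbac
  21 |  13 | ddcdbbbac

SA = [8, 9, 10, 20, 4, 7, 19, 18, 17, 11, 2, 12, 21, 3, 6, 5, 15, 0, 16, 1, 14, 13]
[i] adj suffixes → lcp
  [1] 8/9 → 2 ('aa')
  [2] 9/10 → 1 ('a')
  [3] 10/20 → 1 ('a')
  [4] 20/4 → 2 ('ac')
  [5] 4/7 → 0 ('')
  [6] 7/19 → 2 ('ba')
  [7] 19/18 → 1 ('b')
  [8] 18/17 → 2 ('bb')
  [9] 17/11 → 2 ('bb')
  [10] 11/2 → 1 ('b')
  [11] 2/12 → 1 ('b')
  [12] 12/21 → 0 ('')
  [13] 21/3 → 1 ('c')
  [14] 3/6 → 1 ('c')
  [15] 6/5 → 1 ('c')
  [16] 5/15 → 1 ('c')
  [17] 15/0 → 3 ('cdb')
  [18] 0/16 → 0 ('')
  [19] 16/1 → 2 ('db')
  [20] 1/14 → 1 ('d')
  [21] 14/13 → 1 ('d')

[0, 2, 1, 1, 2, 0, 2, 1, 2, 2, 1, 1, 0, 1, 1, 1, 1, 3, 0, 2, 1, 1]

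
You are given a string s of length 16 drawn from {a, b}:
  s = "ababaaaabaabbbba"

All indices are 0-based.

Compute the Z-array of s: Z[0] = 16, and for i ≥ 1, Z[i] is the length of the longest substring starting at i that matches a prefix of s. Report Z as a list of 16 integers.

Z[0]=16
i=1: i≥r, start 0; Z[1]=0
i=2: i≥r, start 0; Z[2]=3 extend→box=[2,5)
i=3: min(r-i=2, Z[1]=0)=0; Z[3]=0
i=4: min(r-i=1, Z[2]=3)=1; Z[4]=1
i=5: i≥r, start 0; Z[5]=1 extend→box=[5,6)
i=6: i≥r, start 0; Z[6]=1 extend→box=[6,7)
i=7: i≥r, start 0; Z[7]=3 extend→box=[7,10)
i=8: min(r-i=2, Z[1]=0)=0; Z[8]=0
i=9: min(r-i=1, Z[2]=3)=1; Z[9]=1
i=10: i≥r, start 0; Z[10]=2 extend→box=[10,12)
i=11: min(r-i=1, Z[1]=0)=0; Z[11]=0
i=12: i≥r, start 0; Z[12]=0
i=13: i≥r, start 0; Z[13]=0
i=14: i≥r, start 0; Z[14]=0
i=15: i≥r, start 0; Z[15]=1 extend→box=[15,16)

[16, 0, 3, 0, 1, 1, 1, 3, 0, 1, 2, 0, 0, 0, 0, 1]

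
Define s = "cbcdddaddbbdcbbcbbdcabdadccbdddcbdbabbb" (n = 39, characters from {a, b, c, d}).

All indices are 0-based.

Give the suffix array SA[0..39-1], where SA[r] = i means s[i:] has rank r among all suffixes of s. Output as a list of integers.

[35, 20, 23, 6, 38, 34, 37, 36, 13, 16, 9, 14, 1, 21, 32, 17, 10, 27, 19, 12, 15, 0, 31, 26, 25, 2, 22, 5, 33, 8, 18, 11, 30, 24, 4, 7, 29, 3, 28]

sorted suffixes:
  #0 SA[0]=35  'abbb'
  #1 SA[1]=20  'abdadccbdddcbdbabbb'
  #2 SA[2]=23  'adccbdddcbdbabbb'
  #3 SA[3]=6  'addbbdcbbcbbdcabdadccbdddcbdbabbb'
  #4 SA[4]=38  'b'
  #5 SA[5]=34  'babbb'
  #6 SA[6]=37  'bb'
  #7 SA[7]=36  'bbb'
  #8 SA[8]=13  'bbcbbdcabdadccbdddcbdbabbb'
  #9 SA[9]=16  'bbdcabdadccbdddcbdbabbb'
  #10 SA[10]=9  'bbdcbbcbbdcabdadccbdddcbdbabbb'
  #11 SA[11]=14  'bcbbdcabdadccbdddcbdbabbb'
  #12 SA[12]=1  'bcdddaddbbdcbbcbbdcabdadccbdddcbdbabbb'
  #13 SA[13]=21  'bdadccbdddcbdbabbb'
  #14 SA[14]=32  'bdbabbb'
  #15 SA[15]=17  'bdcabdadccbdddcbdbabbb'
  #16 SA[16]=10  'bdcbbcbbdcabdadccbdddcbdbabbb'
  #17 SA[17]=27  'bdddcbdbabbb'
  #18 SA[18]=19  'cabdadccbdddcbdbabbb'
  #19 SA[19]=12  'cbbcbbdcabdadccbdddcbdbabbb'
  #20 SA[20]=15  'cbbdcabdadccbdddcbdbabbb'
  #21 SA[21]=0  'cbcdddaddbbdcbbcbbdcabdadccbdddcbdbabbb'
  #22 SA[22]=31  'cbdbabbb'
  #23 SA[23]=26  'cbdddcbdbabbb'
  #24 SA[24]=25  'ccbdddcbdbabbb'
  #25 SA[25]=2  'cdddaddbbdcbbcbbdcabdadccbdddcbdbabbb'
  #26 SA[26]=22  'dadccbdddcbdbabbb'
  #27 SA[27]=5  'daddbbdcbbcbbdcabdadccbdddcbdbabbb'
  #28 SA[28]=33  'dbabbb'
  #29 SA[29]=8  'dbbdcbbcbbdcabdadccbdddcbdbabbb'
  #30 SA[30]=18  'dcabdadccbdddcbdbabbb'
  #31 SA[31]=11  'dcbbcbbdcabdadccbdddcbdbabbb'
  #32 SA[32]=30  'dcbdbabbb'
  #33 SA[33]=24  'dccbdddcbdbabbb'
  #34 SA[34]=4  'ddaddbbdcbbcbbdcabdadccbdddcbdbabbb'
  #35 SA[35]=7  'ddbbdcbbcbbdcabdadccbdddcbdbabbb'
  #36 SA[36]=29  'ddcbdbabbb'
  #37 SA[37]=3  'dddaddbbdcbbcbbdcabdadccbdddcbdbabbb'
  #38 SA[38]=28  'dddcbdbabbb'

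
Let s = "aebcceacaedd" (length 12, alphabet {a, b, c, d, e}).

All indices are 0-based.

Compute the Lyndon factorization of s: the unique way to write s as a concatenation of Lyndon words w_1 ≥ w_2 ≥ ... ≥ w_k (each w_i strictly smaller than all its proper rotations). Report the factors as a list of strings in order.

["aebcce", "acaedd"]

emit factor 1: 'aebcce' (i=0, period=6)
emit factor 2: 'acaedd' (i=6, period=6)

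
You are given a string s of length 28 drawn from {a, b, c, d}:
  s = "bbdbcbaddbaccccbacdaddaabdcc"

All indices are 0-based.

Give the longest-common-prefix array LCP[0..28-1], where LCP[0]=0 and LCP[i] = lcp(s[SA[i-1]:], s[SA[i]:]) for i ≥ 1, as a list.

[0, 1, 1, 2, 1, 3, 0, 3, 2, 1, 1, 1, 2, 0, 1, 3, 1, 2, 2, 3, 1, 0, 2, 1, 2, 1, 1, 2]

rank | idx | suffix
   0 |  22 | aabdcc
   1 |  23 | abdcc
   2 |  10 | accccbacdaddaabdcc
   3 |  16 | acdaddaabdcc
   4 |  19 | addaabdcc
   5 |   6 | addbaccccbacdaddaabdcc
   6 |   9 | baccccbacdaddaabdcc
   7 |  15 | bacdaddaabdcc
   8 |   5 | baddbaccccbacdaddaabdcc
   9 |   0 | bbdbcbaddbaccccbacdaddaabdcc
  10 |   3 | bcbaddbaccccbacdaddaabdcc
  11 |   1 | bdbcbaddbaccccbacdaddaabdcc
  12 |  24 | bdcc
  13 |  27 | c
  14 |  14 | cbacdaddaabdcc
  15 |   4 | cbaddbaccccbacdaddaabdcc
  16 |  26 | cc
  17 |  13 | ccbacdaddaabdcc
  18 |  12 | cccbacdaddaabdcc
  19 |  11 | ccccbacdaddaabdcc
  20 |  17 | cdaddaabdcc
  21 |  21 | daabdcc
  22 |  18 | daddaabdcc
  23 |   8 | dbaccccbacdaddaabdcc
  24 |   2 | dbcbaddbaccccbacdaddaabdcc
  25 |  25 | dcc
  26 |  20 | ddaabdcc
  27 |   7 | ddbaccccbacdaddaabdcc

SA = [22, 23, 10, 16, 19, 6, 9, 15, 5, 0, 3, 1, 24, 27, 14, 4, 26, 13, 12, 11, 17, 21, 18, 8, 2, 25, 20, 7]
rank  pair      lcp
   1  s[22:],s[23:]  1  'a'
   2  s[23:],s[10:]  1  'a'
   3  s[10:],s[16:]  2  'ac'
   4  s[16:],s[19:]  1  'a'
   5  s[19:],s[6:]  3  'add'
   6  s[6:],s[9:]  0  ''
   7  s[9:],s[15:]  3  'bac'
   8  s[15:],s[5:]  2  'ba'
   9  s[5:],s[0:]  1  'b'
  10  s[0:],s[3:]  1  'b'
  11  s[3:],s[1:]  1  'b'
  12  s[1:],s[24:]  2  'bd'
  13  s[24:],s[27:]  0  ''
  14  s[27:],s[14:]  1  'c'
  15  s[14:],s[4:]  3  'cba'
  16  s[4:],s[26:]  1  'c'
  17  s[26:],s[13:]  2  'cc'
  18  s[13:],s[12:]  2  'cc'
  19  s[12:],s[11:]  3  'ccc'
  20  s[11:],s[17:]  1  'c'
  21  s[17:],s[21:]  0  ''
  22  s[21:],s[18:]  2  'da'
  23  s[18:],s[8:]  1  'd'
  24  s[8:],s[2:]  2  'db'
  25  s[2:],s[25:]  1  'd'
  26  s[25:],s[20:]  1  'd'
  27  s[20:],s[7:]  2  'dd'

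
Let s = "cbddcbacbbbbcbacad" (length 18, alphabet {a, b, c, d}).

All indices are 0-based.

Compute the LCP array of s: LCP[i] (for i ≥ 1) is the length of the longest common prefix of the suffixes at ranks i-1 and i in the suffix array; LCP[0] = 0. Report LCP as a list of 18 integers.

[0, 2, 1, 0, 3, 1, 3, 2, 1, 1, 0, 1, 4, 2, 2, 0, 1, 1]

sorted suffixes:
  #0 SA[0]=14  'acad'
  #1 SA[1]=6  'acbbbbcbacad'
  #2 SA[2]=16  'ad'
  #3 SA[3]=13  'bacad'
  #4 SA[4]=5  'bacbbbbcbacad'
  #5 SA[5]=8  'bbbbcbacad'
  #6 SA[6]=9  'bbbcbacad'
  #7 SA[7]=10  'bbcbacad'
  #8 SA[8]=11  'bcbacad'
  #9 SA[9]=1  'bddcbacbbbbcbacad'
  #10 SA[10]=15  'cad'
  #11 SA[11]=12  'cbacad'
  #12 SA[12]=4  'cbacbbbbcbacad'
  #13 SA[13]=7  'cbbbbcbacad'
  #14 SA[14]=0  'cbddcbacbbbbcbacad'
  #15 SA[15]=17  'd'
  #16 SA[16]=3  'dcbacbbbbcbacad'
  #17 SA[17]=2  'ddcbacbbbbcbacad'

SA = [14, 6, 16, 13, 5, 8, 9, 10, 11, 1, 15, 12, 4, 7, 0, 17, 3, 2]
i: (SA[i-1],SA[i]) lcp shared
  1: (14,6) 2 'ac'
  2: (6,16) 1 'a'
  3: (16,13) 0 ''
  4: (13,5) 3 'bac'
  5: (5,8) 1 'b'
  6: (8,9) 3 'bbb'
  7: (9,10) 2 'bb'
  8: (10,11) 1 'b'
  9: (11,1) 1 'b'
  10: (1,15) 0 ''
  11: (15,12) 1 'c'
  12: (12,4) 4 'cbac'
  13: (4,7) 2 'cb'
  14: (7,0) 2 'cb'
  15: (0,17) 0 ''
  16: (17,3) 1 'd'
  17: (3,2) 1 'd'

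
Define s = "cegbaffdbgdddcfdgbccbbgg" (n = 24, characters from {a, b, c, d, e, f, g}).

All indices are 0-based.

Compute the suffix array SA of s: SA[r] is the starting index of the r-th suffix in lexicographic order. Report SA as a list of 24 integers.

[4, 3, 20, 17, 8, 21, 19, 18, 0, 13, 7, 12, 11, 10, 15, 1, 6, 14, 5, 23, 2, 16, 9, 22]

sorted suffixes:
  #0 SA[0]=4  'affdbgdddcfdgbccbbgg'
  #1 SA[1]=3  'baffdbgdddcfdgbccbbgg'
  #2 SA[2]=20  'bbgg'
  #3 SA[3]=17  'bccbbgg'
  #4 SA[4]=8  'bgdddcfdgbccbbgg'
  #5 SA[5]=21  'bgg'
  #6 SA[6]=19  'cbbgg'
  #7 SA[7]=18  'ccbbgg'
  #8 SA[8]=0  'cegbaffdbgdddcfdgbccbbgg'
  #9 SA[9]=13  'cfdgbccbbgg'
  #10 SA[10]=7  'dbgdddcfdgbccbbgg'
  #11 SA[11]=12  'dcfdgbccbbgg'
  #12 SA[12]=11  'ddcfdgbccbbgg'
  #13 SA[13]=10  'dddcfdgbccbbgg'
  #14 SA[14]=15  'dgbccbbgg'
  #15 SA[15]=1  'egbaffdbgdddcfdgbccbbgg'
  #16 SA[16]=6  'fdbgdddcfdgbccbbgg'
  #17 SA[17]=14  'fdgbccbbgg'
  #18 SA[18]=5  'ffdbgdddcfdgbccbbgg'
  #19 SA[19]=23  'g'
  #20 SA[20]=2  'gbaffdbgdddcfdgbccbbgg'
  #21 SA[21]=16  'gbccbbgg'
  #22 SA[22]=9  'gdddcfdgbccbbgg'
  #23 SA[23]=22  'gg'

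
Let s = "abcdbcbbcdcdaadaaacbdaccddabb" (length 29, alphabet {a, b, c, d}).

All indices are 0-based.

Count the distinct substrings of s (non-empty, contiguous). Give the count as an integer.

rank→(start, suffix):
  0 → (15, 'aaacbdaccddabb')
  1 → (16, 'aacbdaccddabb')
  2 → (12, 'aadaaacbdaccddabb')
  3 → (26, 'abb')
  4 → (0, 'abcdbcbbcdcdaadaaacbdaccddabb')
  5 → (17, 'acbdaccddabb')
  6 → (21, 'accddabb')
  7 → (13, 'adaaacbdaccddabb')
  8 → (28, 'b')
  9 → (27, 'bb')
  10 → (6, 'bbcdcdaadaaacbdaccddabb')
  11 → (4, 'bcbbcdcdaadaaacbdaccddabb')
  12 → (1, 'bcdbcbbcdcdaadaaacbdaccddabb')
  13 → (7, 'bcdcdaadaaacbdaccddabb')
  14 → (19, 'bdaccddabb')
  15 → (5, 'cbbcdcdaadaaacbdaccddabb')
  16 → (18, 'cbdaccddabb')
  17 → (22, 'ccddabb')
  18 → (10, 'cdaadaaacbdaccddabb')
  19 → (2, 'cdbcbbcdcdaadaaacbdaccddabb')
  20 → (8, 'cdcdaadaaacbdaccddabb')
  21 → (23, 'cddabb')
  22 → (14, 'daaacbdaccddabb')
  23 → (11, 'daadaaacbdaccddabb')
  24 → (25, 'dabb')
  25 → (20, 'daccddabb')
  26 → (3, 'dbcbbcdcdaadaaacbdaccddabb')
  27 → (9, 'dcdaadaaacbdaccddabb')
  28 → (24, 'ddabb')

SA = [15, 16, 12, 26, 0, 17, 21, 13, 28, 27, 6, 4, 1, 7, 19, 5, 18, 22, 10, 2, 8, 23, 14, 11, 25, 20, 3, 9, 24]
[i] adj suffixes → lcp
  [1] 15/16 → 2 ('aa')
  [2] 16/12 → 2 ('aa')
  [3] 12/26 → 1 ('a')
  [4] 26/0 → 2 ('ab')
  [5] 0/17 → 1 ('a')
  [6] 17/21 → 2 ('ac')
  [7] 21/13 → 1 ('a')
  [8] 13/28 → 0 ('')
  [9] 28/27 → 1 ('b')
  [10] 27/6 → 2 ('bb')
  [11] 6/4 → 1 ('b')
  [12] 4/1 → 2 ('bc')
  [13] 1/7 → 3 ('bcd')
  [14] 7/19 → 1 ('b')
  [15] 19/5 → 0 ('')
  [16] 5/18 → 2 ('cb')
  [17] 18/22 → 1 ('c')
  [18] 22/10 → 1 ('c')
  [19] 10/2 → 2 ('cd')
  [20] 2/8 → 2 ('cd')
  [21] 8/23 → 2 ('cd')
  [22] 23/14 → 0 ('')
  [23] 14/11 → 3 ('daa')
  [24] 11/25 → 2 ('da')
  [25] 25/20 → 2 ('da')
  [26] 20/3 → 1 ('d')
  [27] 3/9 → 1 ('d')
  [28] 9/24 → 1 ('d')

n(n+1)/2 = 29·30/2 = 435
Σ LCP = 0 + 2 + 2 + 1 + 2 + 1 + 2 + 1 + 0 + 1 + 2 + 1 + 2 + 3 + 1 + 0 + 2 + 1 + 1 + 2 + 2 + 2 + 0 + 3 + 2 + 2 + 1 + 1 + 1 = 41
distinct = 435 − 41 = 394

394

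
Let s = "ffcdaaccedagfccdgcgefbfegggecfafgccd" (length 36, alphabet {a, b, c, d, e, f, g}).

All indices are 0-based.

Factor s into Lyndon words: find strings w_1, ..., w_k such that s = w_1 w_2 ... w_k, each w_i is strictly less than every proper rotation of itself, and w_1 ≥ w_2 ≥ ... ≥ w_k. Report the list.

["f", "f", "cd", "aaccedagfccdgcgefbfegggecfafgccd"]

emit factor 1: 'f' (i=0, period=1)
emit factor 2: 'f' (i=1, period=1)
emit factor 3: 'cd' (i=2, period=2)
emit factor 4: 'aaccedagfccdgcgefbfegggecfafgccd' (i=4, period=32)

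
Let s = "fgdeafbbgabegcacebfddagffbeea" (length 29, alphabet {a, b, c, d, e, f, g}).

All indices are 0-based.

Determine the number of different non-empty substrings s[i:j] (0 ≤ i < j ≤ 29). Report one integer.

410

rank | idx | suffix
   0 |  28 | a
   1 |   9 | abegcacebfddagffbeea
   2 |  14 | acebfddagffbeea
   3 |   4 | afbbgabegcacebfddagffbeea
   4 |  21 | agffbeea
   5 |   6 | bbgabegcacebfddagffbeea
   6 |  25 | beea
   7 |  10 | begcacebfddagffbeea
   8 |  17 | bfddagffbeea
   9 |   7 | bgabegcacebfddagffbeea
  10 |  13 | cacebfddagffbeea
  11 |  15 | cebfddagffbeea
  12 |  20 | dagffbeea
  13 |  19 | ddagffbeea
  14 |   2 | deafbbgabegcacebfddagffbeea
  15 |  27 | ea
  16 |   3 | eafbbgabegcacebfddagffbeea
  17 |  16 | ebfddagffbeea
  18 |  26 | eea
  19 |  11 | egcacebfddagffbeea
  20 |   5 | fbbgabegcacebfddagffbeea
  21 |  24 | fbeea
  22 |  18 | fddagffbeea
  23 |  23 | ffbeea
  24 |   0 | fgdeafbbgabegcacebfddagffbeea
  25 |   8 | gabegcacebfddagffbeea
  26 |  12 | gcacebfddagffbeea
  27 |   1 | gdeafbbgabegcacebfddagffbeea
  28 |  22 | gffbeea

SA = [28, 9, 14, 4, 21, 6, 25, 10, 17, 7, 13, 15, 20, 19, 2, 27, 3, 16, 26, 11, 5, 24, 18, 23, 0, 8, 12, 1, 22]
rank  pair      lcp
   1  s[28:],s[9:]  1  'a'
   2  s[9:],s[14:]  1  'a'
   3  s[14:],s[4:]  1  'a'
   4  s[4:],s[21:]  1  'a'
   5  s[21:],s[6:]  0  ''
   6  s[6:],s[25:]  1  'b'
   7  s[25:],s[10:]  2  'be'
   8  s[10:],s[17:]  1  'b'
   9  s[17:],s[7:]  1  'b'
  10  s[7:],s[13:]  0  ''
  11  s[13:],s[15:]  1  'c'
  12  s[15:],s[20:]  0  ''
  13  s[20:],s[19:]  1  'd'
  14  s[19:],s[2:]  1  'd'
  15  s[2:],s[27:]  0  ''
  16  s[27:],s[3:]  2  'ea'
  17  s[3:],s[16:]  1  'e'
  18  s[16:],s[26:]  1  'e'
  19  s[26:],s[11:]  1  'e'
  20  s[11:],s[5:]  0  ''
  21  s[5:],s[24:]  2  'fb'
  22  s[24:],s[18:]  1  'f'
  23  s[18:],s[23:]  1  'f'
  24  s[23:],s[0:]  1  'f'
  25  s[0:],s[8:]  0  ''
  26  s[8:],s[12:]  1  'g'
  27  s[12:],s[1:]  1  'g'
  28  s[1:],s[22:]  1  'g'

n(n+1)/2 = 29·30/2 = 435
Σ LCP = 0 + 1 + 1 + 1 + 1 + 0 + 1 + 2 + 1 + 1 + 0 + 1 + 0 + 1 + 1 + 0 + 2 + 1 + 1 + 1 + 0 + 2 + 1 + 1 + 1 + 0 + 1 + 1 + 1 = 25
distinct = 435 − 25 = 410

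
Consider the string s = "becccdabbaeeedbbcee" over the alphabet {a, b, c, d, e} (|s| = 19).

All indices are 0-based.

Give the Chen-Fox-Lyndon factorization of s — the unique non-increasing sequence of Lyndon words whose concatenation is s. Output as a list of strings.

["becccd", "abbaeeedbbcee"]

emit factor 1: 'becccd' (i=0, period=6)
emit factor 2: 'abbaeeedbbcee' (i=6, period=13)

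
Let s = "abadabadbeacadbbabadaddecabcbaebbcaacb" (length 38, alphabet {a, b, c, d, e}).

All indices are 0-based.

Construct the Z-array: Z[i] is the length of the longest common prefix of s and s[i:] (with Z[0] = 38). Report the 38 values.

Z[0]=38
i=1: i≥r, start 0; Z[1]=0
i=2: i≥r, start 0; Z[2]=1 grow→box=[2,3)
i=3: i≥r, start 0; Z[3]=0
i=4: i≥r, start 0; Z[4]=4 grow→box=[4,8)
i=5: min(r-i=3, Z[1]=0)=0; Z[5]=0
i=6: min(r-i=2, Z[2]=1)=1; Z[6]=1
i=7: min(r-i=1, Z[3]=0)=0; Z[7]=0
i=8: i≥r, start 0; Z[8]=0
i=9: i≥r, start 0; Z[9]=0
i=10: i≥r, start 0; Z[10]=1 grow→box=[10,11)
i=11: i≥r, start 0; Z[11]=0
i=12: i≥r, start 0; Z[12]=1 grow→box=[12,13)
i=13: i≥r, start 0; Z[13]=0
i=14: i≥r, start 0; Z[14]=0
i=15: i≥r, start 0; Z[15]=0
i=16: i≥r, start 0; Z[16]=5 grow→box=[16,21)
i=17: min(r-i=4, Z[1]=0)=0; Z[17]=0
i=18: min(r-i=3, Z[2]=1)=1; Z[18]=1
i=19: min(r-i=2, Z[3]=0)=0; Z[19]=0
i=20: min(r-i=1, Z[4]=4)=1; Z[20]=1
i=21: i≥r, start 0; Z[21]=0
i=22: i≥r, start 0; Z[22]=0
i=23: i≥r, start 0; Z[23]=0
i=24: i≥r, start 0; Z[24]=0
i=25: i≥r, start 0; Z[25]=2 grow→box=[25,27)
i=26: min(r-i=1, Z[1]=0)=0; Z[26]=0
i=27: i≥r, start 0; Z[27]=0
i=28: i≥r, start 0; Z[28]=0
i=29: i≥r, start 0; Z[29]=1 grow→box=[29,30)
i=30: i≥r, start 0; Z[30]=0
i=31: i≥r, start 0; Z[31]=0
i=32: i≥r, start 0; Z[32]=0
i=33: i≥r, start 0; Z[33]=0
i=34: i≥r, start 0; Z[34]=1 grow→box=[34,35)
i=35: i≥r, start 0; Z[35]=1 grow→box=[35,36)
i=36: i≥r, start 0; Z[36]=0
i=37: i≥r, start 0; Z[37]=0

[38, 0, 1, 0, 4, 0, 1, 0, 0, 0, 1, 0, 1, 0, 0, 0, 5, 0, 1, 0, 1, 0, 0, 0, 0, 2, 0, 0, 0, 1, 0, 0, 0, 0, 1, 1, 0, 0]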